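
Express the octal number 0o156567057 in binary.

Each octal digit is 3 bits: 1=001 5=101 6=110 5=101 6=110 7=111 0=000 5=101 7=111.

0b1101110101110111000101111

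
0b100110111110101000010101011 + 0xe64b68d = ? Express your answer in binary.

0xe64b68d = 0b1110011001001011011010001101 in binary.
Add column by column in base 2, right to left:
  1+1 = 0 carry 1
  1+0+1 = 0 carry 1
  0+1+1 = 0 carry 1
  1+1+1 = 1 carry 1
  0+0+1 = 1
  1+0 = 1
  0+0 = 0
  1+1 = 0 carry 1
  0+0+1 = 1
  0+1 = 1
  0+1 = 1
  0+0 = 0
  1+1 = 0 carry 1
  0+1+1 = 0 carry 1
  1+0+1 = 0 carry 1
  0+1+1 = 0 carry 1
  1+0+1 = 0 carry 1
  1+0+1 = 0 carry 1
  1+1+1 = 1 carry 1
  1+0+1 = 0 carry 1
  1+0+1 = 0 carry 1
  0+1+1 = 0 carry 1
  1+1+1 = 1 carry 1
  1+0+1 = 0 carry 1
  0+0+1 = 1
  0+1 = 1
  1+1 = 0 carry 1
  0+1+1 = 0 carry 1
  final carry 1

0b10011010001000000011100111000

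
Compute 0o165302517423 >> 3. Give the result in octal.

Shifting right by 3 bits = 1 oct digit: drop the last 1.

0o16530251742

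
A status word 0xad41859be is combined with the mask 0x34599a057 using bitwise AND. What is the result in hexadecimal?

0x244180016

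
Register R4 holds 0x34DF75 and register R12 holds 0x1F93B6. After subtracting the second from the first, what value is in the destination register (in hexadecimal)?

Subtract column by column in base 16:
  5-6 → F (borrow)
  7-B-1 → B (borrow)
  F-3-1 → B
  D-9 → 4
  4-F → 5 (borrow)
  3-1-1 → 1

0x154BBF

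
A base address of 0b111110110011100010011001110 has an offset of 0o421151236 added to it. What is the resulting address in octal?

0b111110110011100010011001110 = 0o766342316 in octal.
Add column by column in base 8, right to left:
  6+6 = 4 carry 1
  1+3+1 = 5
  3+2 = 5
  2+1 = 3
  4+5 = 1 carry 1
  3+1+1 = 5
  6+1 = 7
  6+2 = 0 carry 1
  7+4+1 = 4 carry 1
  final carry 1

0o1407513554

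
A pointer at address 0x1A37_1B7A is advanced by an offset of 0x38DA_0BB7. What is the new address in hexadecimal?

Add column by column in base 16, right to left:
  A+7 = 1 carry 1
  7+B+1 = 3 carry 1
  B+B+1 = 7 carry 1
  1+0+1 = 2
  7+A = 1 carry 1
  3+D+1 = 1 carry 1
  A+8+1 = 3 carry 1
  1+3+1 = 5

0x53112731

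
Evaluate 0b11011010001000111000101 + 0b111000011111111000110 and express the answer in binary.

0b100010010101000110001011

Add column by column in base 2, right to left:
  1+0 = 1
  0+1 = 1
  1+1 = 0 carry 1
  0+0+1 = 1
  0+0 = 0
  0+0 = 0
  1+1 = 0 carry 1
  1+1+1 = 1 carry 1
  1+1+1 = 1 carry 1
  0+1+1 = 0 carry 1
  0+1+1 = 0 carry 1
  0+1+1 = 0 carry 1
  1+1+1 = 1 carry 1
  0+1+1 = 0 carry 1
  0+0+1 = 1
  0+0 = 0
  1+0 = 1
  0+0 = 0
  1+1 = 0 carry 1
  1+1+1 = 1 carry 1
  0+1+1 = 0 carry 1
  1+0+1 = 0 carry 1
  1+0+1 = 0 carry 1
  final carry 1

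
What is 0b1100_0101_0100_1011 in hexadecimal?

0xc54b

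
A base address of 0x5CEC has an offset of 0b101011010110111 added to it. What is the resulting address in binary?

0b1011001110100011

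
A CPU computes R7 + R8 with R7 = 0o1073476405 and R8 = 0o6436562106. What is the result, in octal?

Add column by column in base 8, right to left:
  5+6 = 3 carry 1
  0+0+1 = 1
  4+1 = 5
  6+2 = 0 carry 1
  7+6+1 = 6 carry 1
  4+5+1 = 2 carry 1
  3+6+1 = 2 carry 1
  7+3+1 = 3 carry 1
  0+4+1 = 5
  1+6 = 7

0o7532260513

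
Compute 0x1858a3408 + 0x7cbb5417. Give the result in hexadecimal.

Add column by column in base 16, right to left:
  8+7 = f
  0+1 = 1
  4+4 = 8
  3+5 = 8
  a+b = 5 carry 1
  8+b+1 = 4 carry 1
  5+c+1 = 2 carry 1
  8+7+1 = 0 carry 1
  1+0+1 = 2

0x20245881f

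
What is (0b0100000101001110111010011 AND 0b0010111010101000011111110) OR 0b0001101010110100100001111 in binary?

0b1101010111100111011111

0b0100000101001110111010011 AND 0b0010111010101000011111110 = 0b0000000000001000011010010.
Then OR with 0b0001101010110100100001111.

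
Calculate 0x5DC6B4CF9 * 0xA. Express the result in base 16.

Multiply each base-16 digit by 10, carrying:
  9×10 = 90 → write A carry 5
  F×10+5 = 155 → write B carry 9
  C×10+9 = 129 → write 1 carry 8
  4×10+8 = 48 → write 0 carry 3
  B×10+3 = 113 → write 1 carry 7
  6×10+7 = 67 → write 3 carry 4
  C×10+4 = 124 → write C carry 7
  D×10+7 = 137 → write 9 carry 8
  5×10+8 = 58 → write A carry 3
  remaining carry: 3

0x3A9C3101BA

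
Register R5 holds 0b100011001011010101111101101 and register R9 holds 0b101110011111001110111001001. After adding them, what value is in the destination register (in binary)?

Add column by column in base 2, right to left:
  1+1 = 0 carry 1
  0+0+1 = 1
  1+0 = 1
  1+1 = 0 carry 1
  0+0+1 = 1
  1+0 = 1
  1+1 = 0 carry 1
  1+1+1 = 1 carry 1
  1+1+1 = 1 carry 1
  1+0+1 = 0 carry 1
  0+1+1 = 0 carry 1
  1+1+1 = 1 carry 1
  0+1+1 = 0 carry 1
  1+0+1 = 0 carry 1
  0+0+1 = 1
  1+1 = 0 carry 1
  1+1+1 = 1 carry 1
  0+1+1 = 0 carry 1
  1+1+1 = 1 carry 1
  0+1+1 = 0 carry 1
  0+0+1 = 1
  1+0 = 1
  1+1 = 0 carry 1
  0+1+1 = 0 carry 1
  0+1+1 = 0 carry 1
  0+0+1 = 1
  1+1 = 0 carry 1
  final carry 1

0b1010001101010100100110110110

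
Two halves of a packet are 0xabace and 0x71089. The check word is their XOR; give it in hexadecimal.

0xdaa47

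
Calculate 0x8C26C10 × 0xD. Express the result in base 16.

0x71DF7CD0

Multiply each base-16 digit by 13, carrying:
  0×13 = 0 → write 0
  1×13 = 13 → write D
  C×13 = 156 → write C carry 9
  6×13+9 = 87 → write 7 carry 5
  2×13+5 = 31 → write F carry 1
  C×13+1 = 157 → write D carry 9
  8×13+9 = 113 → write 1 carry 7
  remaining carry: 7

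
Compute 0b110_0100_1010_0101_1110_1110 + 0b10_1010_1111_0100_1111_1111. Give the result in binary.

Add column by column in base 2, right to left:
  0+1 = 1
  1+1 = 0 carry 1
  1+1+1 = 1 carry 1
  1+1+1 = 1 carry 1
  0+1+1 = 0 carry 1
  1+1+1 = 1 carry 1
  1+1+1 = 1 carry 1
  1+1+1 = 1 carry 1
  1+0+1 = 0 carry 1
  0+0+1 = 1
  1+1 = 0 carry 1
  0+0+1 = 1
  0+1 = 1
  1+1 = 0 carry 1
  0+1+1 = 0 carry 1
  1+1+1 = 1 carry 1
  0+0+1 = 1
  0+1 = 1
  1+0 = 1
  0+1 = 1
  0+0 = 0
  1+1 = 0 carry 1
  1+0+1 = 0 carry 1
  final carry 1

0b100011111001101011101101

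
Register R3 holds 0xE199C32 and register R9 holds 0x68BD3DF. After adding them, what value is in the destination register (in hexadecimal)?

0x14A57011

Add column by column in base 16, right to left:
  2+F = 1 carry 1
  3+D+1 = 1 carry 1
  C+3+1 = 0 carry 1
  9+D+1 = 7 carry 1
  9+B+1 = 5 carry 1
  1+8+1 = A
  E+6 = 4 carry 1
  final carry 1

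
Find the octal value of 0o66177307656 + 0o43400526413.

Add column by column in base 8, right to left:
  6+3 = 1 carry 1
  5+1+1 = 7
  6+4 = 2 carry 1
  7+6+1 = 6 carry 1
  0+2+1 = 3
  3+5 = 0 carry 1
  7+0+1 = 0 carry 1
  7+0+1 = 0 carry 1
  1+4+1 = 6
  6+3 = 1 carry 1
  6+4+1 = 3 carry 1
  final carry 1

0o131600036271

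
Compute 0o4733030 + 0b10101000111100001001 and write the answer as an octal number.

0o7442441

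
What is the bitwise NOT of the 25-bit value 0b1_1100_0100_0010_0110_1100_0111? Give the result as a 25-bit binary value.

0b0001110111101100100111000

Invert each bit: 1110001000010011011000111 → 0001110111101100100111000.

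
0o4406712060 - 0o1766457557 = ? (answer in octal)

0o2420232301

Subtract column by column in base 8:
  0-7 → 1 (borrow)
  6-5-1 → 0
  0-5 → 3 (borrow)
  2-7-1 → 2 (borrow)
  1-5-1 → 3 (borrow)
  7-4-1 → 2
  6-6 → 0
  0-6 → 2 (borrow)
  4-7-1 → 4 (borrow)
  4-1-1 → 2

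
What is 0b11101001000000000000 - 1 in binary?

0b11101000111111111111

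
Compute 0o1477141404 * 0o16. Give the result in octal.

0o26564525070

Multiply each base-8 digit by 14, carrying:
  4×14 = 56 → write 0 carry 7
  0×14+7 = 7 → write 7
  4×14 = 56 → write 0 carry 7
  1×14+7 = 21 → write 5 carry 2
  4×14+2 = 58 → write 2 carry 7
  1×14+7 = 21 → write 5 carry 2
  7×14+2 = 100 → write 4 carry 12
  7×14+12 = 110 → write 6 carry 13
  4×14+13 = 69 → write 5 carry 8
  1×14+8 = 22 → write 6 carry 2
  remaining carry: 2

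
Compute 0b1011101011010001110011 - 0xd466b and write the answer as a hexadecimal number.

0b1011101011010001110011 = 0x2eb473 in hexadecimal.
Subtract column by column in base 16:
  3-b → 8 (borrow)
  7-6-1 → 0
  4-6 → e (borrow)
  b-4-1 → 6
  e-d → 1
  2-0 → 2

0x216e08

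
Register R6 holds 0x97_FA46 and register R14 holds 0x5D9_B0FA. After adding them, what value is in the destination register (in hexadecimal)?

0x671AB40

Add column by column in base 16, right to left:
  6+A = 0 carry 1
  4+F+1 = 4 carry 1
  A+0+1 = B
  F+B = A carry 1
  7+9+1 = 1 carry 1
  9+D+1 = 7 carry 1
  0+5+1 = 6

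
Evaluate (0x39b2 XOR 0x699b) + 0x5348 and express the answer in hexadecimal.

0xa371

First 0x39b2 XOR 0x699b = 0x5029.
Add column by column in base 16, right to left:
  9+8 = 1 carry 1
  2+4+1 = 7
  0+3 = 3
  5+5 = a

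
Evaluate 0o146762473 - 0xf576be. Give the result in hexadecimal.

0o146762473 = 0x19be53b in hexadecimal.
Subtract column by column in base 16:
  b-e → d (borrow)
  3-b-1 → 7 (borrow)
  5-6-1 → e (borrow)
  e-7-1 → 6
  b-5 → 6
  9-f → a (borrow)
  1-0-1 → 0

0xa66e7d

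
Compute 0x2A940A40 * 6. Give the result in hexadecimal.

0xFF783D80

Multiply each base-16 digit by 6, carrying:
  0×6 = 0 → write 0
  4×6 = 24 → write 8 carry 1
  A×6+1 = 61 → write D carry 3
  0×6+3 = 3 → write 3
  4×6 = 24 → write 8 carry 1
  9×6+1 = 55 → write 7 carry 3
  A×6+3 = 63 → write F carry 3
  2×6+3 = 15 → write F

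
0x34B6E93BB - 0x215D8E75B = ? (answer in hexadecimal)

0x13595AC60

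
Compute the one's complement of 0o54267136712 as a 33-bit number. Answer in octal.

Each oct digit d becomes 7−d:
  5→2, 4→3, 2→5, 6→1, 7→0, 1→6, 3→4, 6→1, 7→0, 1→6, 2→5

0o23510641065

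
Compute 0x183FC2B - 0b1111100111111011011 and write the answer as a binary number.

0x183FC2B = 0b1100000111111110000101011 in binary.
Subtract column by column in base 2:
  1-1 → 0
  1-1 → 0
  0-0 → 0
  1-1 → 0
  0-1 → 1 (borrow)
  1-0-1 → 0
  0-1 → 1 (borrow)
  0-1-1 → 0 (borrow)
  0-1-1 → 0 (borrow)
  0-1-1 → 0 (borrow)
  1-1-1 → 1 (borrow)
  1-1-1 → 1 (borrow)
  1-0-1 → 0
  1-0 → 1
  1-1 → 0
  1-1 → 0
  1-1 → 0
  1-1 → 0
  0-1 → 1 (borrow)
  0-0-1 → 1 (borrow)
  0-0-1 → 1 (borrow)
  0-0-1 → 1 (borrow)
  0-0-1 → 1 (borrow)
  1-0-1 → 0
  1-0 → 1

0b1011111000010110001010000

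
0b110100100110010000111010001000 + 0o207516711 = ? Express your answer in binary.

0o207516711 = 0b10000111101001110111001001 in binary.
Add column by column in base 2, right to left:
  0+1 = 1
  0+0 = 0
  0+0 = 0
  1+1 = 0 carry 1
  0+0+1 = 1
  0+0 = 0
  0+1 = 1
  1+1 = 0 carry 1
  0+1+1 = 0 carry 1
  1+0+1 = 0 carry 1
  1+1+1 = 1 carry 1
  1+1+1 = 1 carry 1
  0+1+1 = 0 carry 1
  0+0+1 = 1
  0+0 = 0
  0+1 = 1
  1+0 = 1
  0+1 = 1
  0+1 = 1
  1+1 = 0 carry 1
  1+1+1 = 1 carry 1
  0+0+1 = 1
  0+0 = 0
  1+0 = 1
  0+0 = 0
  0+1 = 1
  1+0 = 1
  0+0 = 0
  1+0 = 1
  1+0 = 1

0b110110101101111010110001010001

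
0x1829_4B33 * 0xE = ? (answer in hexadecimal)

0x152421CCA

Multiply each base-16 digit by 14, carrying:
  3×14 = 42 → write A carry 2
  3×14+2 = 44 → write C carry 2
  B×14+2 = 156 → write C carry 9
  4×14+9 = 65 → write 1 carry 4
  9×14+4 = 130 → write 2 carry 8
  2×14+8 = 36 → write 4 carry 2
  8×14+2 = 114 → write 2 carry 7
  1×14+7 = 21 → write 5 carry 1
  remaining carry: 1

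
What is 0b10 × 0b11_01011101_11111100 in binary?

Multiply each base-2 digit by 2, carrying:
  0×2 = 0 → write 0
  0×2 = 0 → write 0
  1×2 = 2 → write 0 carry 1
  1×2+1 = 3 → write 1 carry 1
  1×2+1 = 3 → write 1 carry 1
  1×2+1 = 3 → write 1 carry 1
  1×2+1 = 3 → write 1 carry 1
  1×2+1 = 3 → write 1 carry 1
  1×2+1 = 3 → write 1 carry 1
  0×2+1 = 1 → write 1
  1×2 = 2 → write 0 carry 1
  1×2+1 = 3 → write 1 carry 1
  1×2+1 = 3 → write 1 carry 1
  0×2+1 = 1 → write 1
  1×2 = 2 → write 0 carry 1
  0×2+1 = 1 → write 1
  1×2 = 2 → write 0 carry 1
  1×2+1 = 3 → write 1 carry 1
  remaining carry: 1

0b1101011101111111000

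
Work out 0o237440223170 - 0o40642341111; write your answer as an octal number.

0o176575662057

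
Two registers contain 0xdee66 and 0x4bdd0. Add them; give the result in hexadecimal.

Add column by column in base 16, right to left:
  6+0 = 6
  6+d = 3 carry 1
  e+d+1 = c carry 1
  e+b+1 = a carry 1
  d+4+1 = 2 carry 1
  final carry 1

0x12ac36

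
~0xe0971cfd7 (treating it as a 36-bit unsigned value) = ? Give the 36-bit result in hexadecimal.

Each hex digit d becomes f−d:
  e→1, 0→f, 9→6, 7→8, 1→e, c→3, f→0, d→2, 7→8

0x1f68e3028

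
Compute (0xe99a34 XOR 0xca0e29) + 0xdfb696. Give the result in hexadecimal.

First 0xe99a34 XOR 0xca0e29 = 0x23941d.
Add column by column in base 16, right to left:
  d+6 = 3 carry 1
  1+9+1 = b
  4+6 = a
  9+b = 4 carry 1
  3+f+1 = 3 carry 1
  2+d+1 = 0 carry 1
  final carry 1

0x1034ab3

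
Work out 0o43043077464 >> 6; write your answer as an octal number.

Shifting right by 6 bits = 2 oct digits: drop the last 2.

0o430430774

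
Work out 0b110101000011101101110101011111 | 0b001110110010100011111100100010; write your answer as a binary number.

0b111111110011101111111101111111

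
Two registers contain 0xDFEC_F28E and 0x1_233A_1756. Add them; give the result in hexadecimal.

0x2032709E4

Add column by column in base 16, right to left:
  E+6 = 4 carry 1
  8+5+1 = E
  2+7 = 9
  F+1 = 0 carry 1
  C+A+1 = 7 carry 1
  E+3+1 = 2 carry 1
  F+3+1 = 3 carry 1
  D+2+1 = 0 carry 1
  0+1+1 = 2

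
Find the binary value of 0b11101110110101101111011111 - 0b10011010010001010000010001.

Subtract column by column in base 2:
  1-1 → 0
  1-0 → 1
  1-0 → 1
  1-0 → 1
  1-1 → 0
  0-0 → 0
  1-0 → 1
  1-0 → 1
  1-0 → 1
  1-0 → 1
  0-1 → 1 (borrow)
  1-0-1 → 0
  1-1 → 0
  0-0 → 0
  1-0 → 1
  0-0 → 0
  1-1 → 0
  1-0 → 1
  0-0 → 0
  1-1 → 0
  1-0 → 1
  1-1 → 0
  0-1 → 1 (borrow)
  1-0-1 → 0
  1-0 → 1
  1-1 → 0

0b1010100100100011111001110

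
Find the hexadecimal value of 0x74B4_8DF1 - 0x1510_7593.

0x5FA4185E

Subtract column by column in base 16:
  1-3 → E (borrow)
  F-9-1 → 5
  D-5 → 8
  8-7 → 1
  4-0 → 4
  B-1 → A
  4-5 → F (borrow)
  7-1-1 → 5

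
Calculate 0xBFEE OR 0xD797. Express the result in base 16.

OR each hex digit independently (no carries):
  B|D=F, F|7=F, E|9=F, E|7=F

0xFFFF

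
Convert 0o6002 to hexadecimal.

0xC02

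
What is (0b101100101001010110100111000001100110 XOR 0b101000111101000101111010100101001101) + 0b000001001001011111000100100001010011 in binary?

0b101011101110010100010000101111110

First 0b101100101001010110100111000001100110 XOR 0b101000111101000101111010100101001101 = 0b000100010100010011011101100100101011.
Add column by column in base 2, right to left:
  1+1 = 0 carry 1
  1+1+1 = 1 carry 1
  0+0+1 = 1
  1+0 = 1
  0+1 = 1
  1+0 = 1
  0+1 = 1
  0+0 = 0
  1+0 = 1
  0+0 = 0
  0+0 = 0
  1+1 = 0 carry 1
  1+0+1 = 0 carry 1
  0+0+1 = 1
  1+1 = 0 carry 1
  1+0+1 = 0 carry 1
  1+0+1 = 0 carry 1
  0+0+1 = 1
  1+1 = 0 carry 1
  1+1+1 = 1 carry 1
  0+1+1 = 0 carry 1
  0+1+1 = 0 carry 1
  1+1+1 = 1 carry 1
  0+0+1 = 1
  0+1 = 1
  0+0 = 0
  1+0 = 1
  0+1 = 1
  1+0 = 1
  0+0 = 0
  0+1 = 1
  0+0 = 0
  1+0 = 1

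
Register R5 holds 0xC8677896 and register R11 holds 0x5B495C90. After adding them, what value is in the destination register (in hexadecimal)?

Add column by column in base 16, right to left:
  6+0 = 6
  9+9 = 2 carry 1
  8+C+1 = 5 carry 1
  7+5+1 = D
  7+9 = 0 carry 1
  6+4+1 = B
  8+B = 3 carry 1
  C+5+1 = 2 carry 1
  final carry 1

0x123B0D526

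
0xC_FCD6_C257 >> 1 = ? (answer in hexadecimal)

0x67E6B612B

1 bits is not a whole number of base-16 digits; in binary: 110011111100110101101100001001010111 >> 1 = 11001111110011010110110000100101011.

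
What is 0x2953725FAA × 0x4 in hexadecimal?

Multiply each base-16 digit by 4, carrying:
  A×4 = 40 → write 8 carry 2
  A×4+2 = 42 → write A carry 2
  F×4+2 = 62 → write E carry 3
  5×4+3 = 23 → write 7 carry 1
  2×4+1 = 9 → write 9
  7×4 = 28 → write C carry 1
  3×4+1 = 13 → write D
  5×4 = 20 → write 4 carry 1
  9×4+1 = 37 → write 5 carry 2
  2×4+2 = 10 → write A

0xA54DC97EA8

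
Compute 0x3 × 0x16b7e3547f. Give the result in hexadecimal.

Multiply each base-16 digit by 3, carrying:
  f×3 = 45 → write d carry 2
  7×3+2 = 23 → write 7 carry 1
  4×3+1 = 13 → write d
  5×3 = 15 → write f
  3×3 = 9 → write 9
  e×3 = 42 → write a carry 2
  7×3+2 = 23 → write 7 carry 1
  b×3+1 = 34 → write 2 carry 2
  6×3+2 = 20 → write 4 carry 1
  1×3+1 = 4 → write 4

0x4427a9fd7d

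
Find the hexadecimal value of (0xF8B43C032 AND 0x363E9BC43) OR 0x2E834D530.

0x3EB75D532

0xF8B43C032 AND 0x363E9BC43 = 0x303418002.
Then OR with 0x2E834D530.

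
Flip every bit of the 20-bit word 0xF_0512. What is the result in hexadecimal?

0x0FAED

Each hex digit d becomes F−d:
  F→0, 0→F, 5→A, 1→E, 2→D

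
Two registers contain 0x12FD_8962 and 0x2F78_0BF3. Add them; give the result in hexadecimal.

Add column by column in base 16, right to left:
  2+3 = 5
  6+F = 5 carry 1
  9+B+1 = 5 carry 1
  8+0+1 = 9
  D+8 = 5 carry 1
  F+7+1 = 7 carry 1
  2+F+1 = 2 carry 1
  1+2+1 = 4

0x42759555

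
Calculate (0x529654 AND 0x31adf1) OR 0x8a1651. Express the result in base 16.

0x9a9651

0x529654 AND 0x31adf1 = 0x108450.
Then OR with 0x8a1651.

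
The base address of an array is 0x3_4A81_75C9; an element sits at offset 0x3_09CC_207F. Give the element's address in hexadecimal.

0x6544D9648

Add column by column in base 16, right to left:
  9+F = 8 carry 1
  C+7+1 = 4 carry 1
  5+0+1 = 6
  7+2 = 9
  1+C = D
  8+C = 4 carry 1
  A+9+1 = 4 carry 1
  4+0+1 = 5
  3+3 = 6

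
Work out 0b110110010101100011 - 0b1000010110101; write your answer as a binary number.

Subtract column by column in base 2:
  1-1 → 0
  1-0 → 1
  0-1 → 1 (borrow)
  0-0-1 → 1 (borrow)
  0-1-1 → 0 (borrow)
  1-1-1 → 1 (borrow)
  1-0-1 → 0
  0-1 → 1 (borrow)
  1-0-1 → 0
  0-0 → 0
  1-0 → 1
  0-0 → 0
  0-1 → 1 (borrow)
  1-0-1 → 0
  1-0 → 1
  0-0 → 0
  1-0 → 1
  1-0 → 1

0b110101010010101110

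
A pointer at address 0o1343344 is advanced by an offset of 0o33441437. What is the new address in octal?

Add column by column in base 8, right to left:
  4+7 = 3 carry 1
  4+3+1 = 0 carry 1
  3+4+1 = 0 carry 1
  3+1+1 = 5
  4+4 = 0 carry 1
  3+4+1 = 0 carry 1
  1+3+1 = 5
  0+3 = 3

0o35005003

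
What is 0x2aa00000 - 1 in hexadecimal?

0x2a9fffff

The trailing 5 digits are 0, so subtracting 1 borrows through: they become F and the next digit up decrements.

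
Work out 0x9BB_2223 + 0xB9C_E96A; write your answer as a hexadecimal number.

Add column by column in base 16, right to left:
  3+A = D
  2+6 = 8
  2+9 = B
  2+E = 0 carry 1
  B+C+1 = 8 carry 1
  B+9+1 = 5 carry 1
  9+B+1 = 5 carry 1
  final carry 1

0x15580B8D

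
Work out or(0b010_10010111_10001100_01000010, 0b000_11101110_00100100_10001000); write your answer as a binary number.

0b010111111111010110011001010

OR bit by bit (1 where either bit is 1):
  010100101111000110001000010
| 000111011100010010010001000
= 010111111111010110011001010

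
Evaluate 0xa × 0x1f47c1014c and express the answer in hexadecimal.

0x138cd8a0cf8

Multiply each base-16 digit by 10, carrying:
  c×10 = 120 → write 8 carry 7
  4×10+7 = 47 → write f carry 2
  1×10+2 = 12 → write c
  0×10 = 0 → write 0
  1×10 = 10 → write a
  c×10 = 120 → write 8 carry 7
  7×10+7 = 77 → write d carry 4
  4×10+4 = 44 → write c carry 2
  f×10+2 = 152 → write 8 carry 9
  1×10+9 = 19 → write 3 carry 1
  remaining carry: 1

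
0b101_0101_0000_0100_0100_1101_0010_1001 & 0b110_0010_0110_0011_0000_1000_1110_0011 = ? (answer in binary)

0b1000000000000000000100000100001

AND bit by bit (1 only where both bits are 1):
  1010101000001000100110100101001
& 1100010011000110000100011100011
= 1000000000000000000100000100001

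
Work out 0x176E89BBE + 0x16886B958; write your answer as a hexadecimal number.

Add column by column in base 16, right to left:
  E+8 = 6 carry 1
  B+5+1 = 1 carry 1
  B+9+1 = 5 carry 1
  9+B+1 = 5 carry 1
  8+6+1 = F
  E+8 = 6 carry 1
  6+8+1 = F
  7+6 = D
  1+1 = 2

0x2DF6F5516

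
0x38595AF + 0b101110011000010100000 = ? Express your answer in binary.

0x38595AF = 0b11100001011001010110101111 in binary.
Add column by column in base 2, right to left:
  1+0 = 1
  1+0 = 1
  1+0 = 1
  1+0 = 1
  0+0 = 0
  1+1 = 0 carry 1
  0+0+1 = 1
  1+1 = 0 carry 1
  1+0+1 = 0 carry 1
  0+0+1 = 1
  1+0 = 1
  0+0 = 0
  1+1 = 0 carry 1
  0+1+1 = 0 carry 1
  0+0+1 = 1
  1+0 = 1
  1+1 = 0 carry 1
  0+1+1 = 0 carry 1
  1+1+1 = 1 carry 1
  0+0+1 = 1
  0+1 = 1
  0+0 = 0
  0+0 = 0
  1+0 = 1
  1+0 = 1
  1+0 = 1

0b11100111001100011001001111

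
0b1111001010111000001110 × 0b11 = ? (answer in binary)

Multiply each base-2 digit by 3, carrying:
  0×3 = 0 → write 0
  1×3 = 3 → write 1 carry 1
  1×3+1 = 4 → write 0 carry 2
  1×3+2 = 5 → write 1 carry 2
  0×3+2 = 2 → write 0 carry 1
  0×3+1 = 1 → write 1
  0×3 = 0 → write 0
  0×3 = 0 → write 0
  0×3 = 0 → write 0
  1×3 = 3 → write 1 carry 1
  1×3+1 = 4 → write 0 carry 2
  1×3+2 = 5 → write 1 carry 2
  0×3+2 = 2 → write 0 carry 1
  1×3+1 = 4 → write 0 carry 2
  0×3+2 = 2 → write 0 carry 1
  1×3+1 = 4 → write 0 carry 2
  0×3+2 = 2 → write 0 carry 1
  0×3+1 = 1 → write 1
  1×3 = 3 → write 1 carry 1
  1×3+1 = 4 → write 0 carry 2
  1×3+2 = 5 → write 1 carry 2
  1×3+2 = 5 → write 1 carry 2
  remaining carry: 10

0b101101100000101000101010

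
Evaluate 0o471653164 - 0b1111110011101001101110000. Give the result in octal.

0o273301404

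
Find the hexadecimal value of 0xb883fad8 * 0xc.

Multiply each base-16 digit by 12, carrying:
  8×12 = 96 → write 0 carry 6
  d×12+6 = 162 → write 2 carry 10
  a×12+10 = 130 → write 2 carry 8
  f×12+8 = 188 → write c carry 11
  3×12+11 = 47 → write f carry 2
  8×12+2 = 98 → write 2 carry 6
  8×12+6 = 102 → write 6 carry 6
  b×12+6 = 138 → write a carry 8
  remaining carry: 8

0x8a62fc220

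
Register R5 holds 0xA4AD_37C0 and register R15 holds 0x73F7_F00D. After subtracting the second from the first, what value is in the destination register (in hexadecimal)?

Subtract column by column in base 16:
  0-D → 3 (borrow)
  C-0-1 → B
  7-0 → 7
  3-F → 4 (borrow)
  D-7-1 → 5
  A-F → B (borrow)
  4-3-1 → 0
  A-7 → 3

0x30B547B3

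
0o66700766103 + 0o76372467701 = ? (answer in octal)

0o165273456004

Add column by column in base 8, right to left:
  3+1 = 4
  0+0 = 0
  1+7 = 0 carry 1
  6+7+1 = 6 carry 1
  6+6+1 = 5 carry 1
  7+4+1 = 4 carry 1
  0+2+1 = 3
  0+7 = 7
  7+3 = 2 carry 1
  6+6+1 = 5 carry 1
  6+7+1 = 6 carry 1
  final carry 1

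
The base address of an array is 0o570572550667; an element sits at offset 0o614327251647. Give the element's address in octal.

0o1405122022536

Add column by column in base 8, right to left:
  7+7 = 6 carry 1
  6+4+1 = 3 carry 1
  6+6+1 = 5 carry 1
  0+1+1 = 2
  5+5 = 2 carry 1
  5+2+1 = 0 carry 1
  2+7+1 = 2 carry 1
  7+2+1 = 2 carry 1
  5+3+1 = 1 carry 1
  0+4+1 = 5
  7+1 = 0 carry 1
  5+6+1 = 4 carry 1
  final carry 1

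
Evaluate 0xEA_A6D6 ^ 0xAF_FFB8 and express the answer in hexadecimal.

0x45596E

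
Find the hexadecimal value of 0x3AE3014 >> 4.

Shifting right by 4 bits = 1 hex digit: drop the last 1.

0x3AE301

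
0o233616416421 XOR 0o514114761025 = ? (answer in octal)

0o727702377404

XOR each oct digit independently (no carries):
  2^5=7, 3^1=2, 3^4=7, 6^1=7, 1^1=0, 6^4=2, 4^7=3, 1^6=7, 6^1=7, 4^0=4, 2^2=0, 1^5=4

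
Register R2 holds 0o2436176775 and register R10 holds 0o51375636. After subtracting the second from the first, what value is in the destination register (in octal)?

0o2364601137

Subtract column by column in base 8:
  5-6 → 7 (borrow)
  7-3-1 → 3
  7-6 → 1
  6-5 → 1
  7-7 → 0
  1-3 → 6 (borrow)
  6-1-1 → 4
  3-5 → 6 (borrow)
  4-0-1 → 3
  2-0 → 2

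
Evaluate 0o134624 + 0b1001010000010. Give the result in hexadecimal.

0o134624 = 0xb994 in hexadecimal.
0b1001010000010 = 0x1282 in hexadecimal.
Add column by column in base 16, right to left:
  4+2 = 6
  9+8 = 1 carry 1
  9+2+1 = c
  b+1 = c

0xcc16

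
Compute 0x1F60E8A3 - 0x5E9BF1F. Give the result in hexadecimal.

0x19772984

Subtract column by column in base 16:
  3-F → 4 (borrow)
  A-1-1 → 8
  8-F → 9 (borrow)
  E-B-1 → 2
  0-9 → 7 (borrow)
  6-E-1 → 7 (borrow)
  F-5-1 → 9
  1-0 → 1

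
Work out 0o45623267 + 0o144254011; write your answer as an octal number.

Add column by column in base 8, right to left:
  7+1 = 0 carry 1
  6+1+1 = 0 carry 1
  2+0+1 = 3
  3+4 = 7
  2+5 = 7
  6+2 = 0 carry 1
  5+4+1 = 2 carry 1
  4+4+1 = 1 carry 1
  0+1+1 = 2

0o212077300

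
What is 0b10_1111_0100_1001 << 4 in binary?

0b101111010010010000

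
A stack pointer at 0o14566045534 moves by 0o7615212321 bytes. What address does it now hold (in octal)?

0o24403260055

Add column by column in base 8, right to left:
  4+1 = 5
  3+2 = 5
  5+3 = 0 carry 1
  5+2+1 = 0 carry 1
  4+1+1 = 6
  0+2 = 2
  6+5 = 3 carry 1
  6+1+1 = 0 carry 1
  5+6+1 = 4 carry 1
  4+7+1 = 4 carry 1
  1+0+1 = 2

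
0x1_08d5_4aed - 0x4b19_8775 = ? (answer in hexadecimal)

Subtract column by column in base 16:
  d-5 → 8
  e-7 → 7
  a-7 → 3
  4-8 → c (borrow)
  5-9-1 → b (borrow)
  d-1-1 → b
  8-b → d (borrow)
  0-4-1 → b (borrow)
  1-0-1 → 0

0xbdbbc378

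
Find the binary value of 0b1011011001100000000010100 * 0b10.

0b10110110011000000000101000

Multiply each base-2 digit by 2, carrying:
  0×2 = 0 → write 0
  0×2 = 0 → write 0
  1×2 = 2 → write 0 carry 1
  0×2+1 = 1 → write 1
  1×2 = 2 → write 0 carry 1
  0×2+1 = 1 → write 1
  0×2 = 0 → write 0
  0×2 = 0 → write 0
  0×2 = 0 → write 0
  0×2 = 0 → write 0
  0×2 = 0 → write 0
  0×2 = 0 → write 0
  0×2 = 0 → write 0
  0×2 = 0 → write 0
  1×2 = 2 → write 0 carry 1
  1×2+1 = 3 → write 1 carry 1
  0×2+1 = 1 → write 1
  0×2 = 0 → write 0
  1×2 = 2 → write 0 carry 1
  1×2+1 = 3 → write 1 carry 1
  0×2+1 = 1 → write 1
  1×2 = 2 → write 0 carry 1
  1×2+1 = 3 → write 1 carry 1
  0×2+1 = 1 → write 1
  1×2 = 2 → write 0 carry 1
  remaining carry: 1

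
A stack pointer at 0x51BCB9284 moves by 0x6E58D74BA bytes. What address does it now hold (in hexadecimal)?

0xC0159073E

Add column by column in base 16, right to left:
  4+A = E
  8+B = 3 carry 1
  2+4+1 = 7
  9+7 = 0 carry 1
  B+D+1 = 9 carry 1
  C+8+1 = 5 carry 1
  B+5+1 = 1 carry 1
  1+E+1 = 0 carry 1
  5+6+1 = C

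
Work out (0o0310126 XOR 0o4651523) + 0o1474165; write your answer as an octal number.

First 0o0310126 XOR 0o4651523 = 0o4541405.
Add column by column in base 8, right to left:
  5+5 = 2 carry 1
  0+6+1 = 7
  4+1 = 5
  1+4 = 5
  4+7 = 3 carry 1
  5+4+1 = 2 carry 1
  4+1+1 = 6

0o6235572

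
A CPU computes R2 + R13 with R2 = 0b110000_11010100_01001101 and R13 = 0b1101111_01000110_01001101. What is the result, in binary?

0b101000000001101010011010

Add column by column in base 2, right to left:
  1+1 = 0 carry 1
  0+0+1 = 1
  1+1 = 0 carry 1
  1+1+1 = 1 carry 1
  0+0+1 = 1
  0+0 = 0
  1+1 = 0 carry 1
  0+0+1 = 1
  0+0 = 0
  0+1 = 1
  1+1 = 0 carry 1
  0+0+1 = 1
  1+0 = 1
  0+0 = 0
  1+1 = 0 carry 1
  1+0+1 = 0 carry 1
  0+1+1 = 0 carry 1
  0+1+1 = 0 carry 1
  0+1+1 = 0 carry 1
  0+1+1 = 0 carry 1
  1+0+1 = 0 carry 1
  1+1+1 = 1 carry 1
  0+1+1 = 0 carry 1
  final carry 1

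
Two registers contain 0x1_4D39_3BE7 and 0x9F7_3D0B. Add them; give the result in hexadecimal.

Add column by column in base 16, right to left:
  7+B = 2 carry 1
  E+0+1 = F
  B+D = 8 carry 1
  3+3+1 = 7
  9+7 = 0 carry 1
  3+F+1 = 3 carry 1
  D+9+1 = 7 carry 1
  4+0+1 = 5
  1+0 = 1

0x1573078F2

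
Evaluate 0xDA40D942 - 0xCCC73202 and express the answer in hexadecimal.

Subtract column by column in base 16:
  2-2 → 0
  4-0 → 4
  9-2 → 7
  D-3 → A
  0-7 → 9 (borrow)
  4-C-1 → 7 (borrow)
  A-C-1 → D (borrow)
  D-C-1 → 0

0xD79A740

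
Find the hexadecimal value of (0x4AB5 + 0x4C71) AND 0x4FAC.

Add column by column in base 16, right to left:
  5+1 = 6
  B+7 = 2 carry 1
  A+C+1 = 7 carry 1
  4+4+1 = 9
Sum = 0x9726; now AND with 0x4FAC:
  9&4=0, 7&F=7, 2&A=2, 6&C=4

0x724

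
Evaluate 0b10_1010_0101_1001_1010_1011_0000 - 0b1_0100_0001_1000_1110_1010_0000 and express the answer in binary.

0b1011001000000110000010000

Subtract column by column in base 2:
  0-0 → 0
  0-0 → 0
  0-0 → 0
  0-0 → 0
  1-0 → 1
  1-1 → 0
  0-0 → 0
  1-1 → 0
  0-0 → 0
  1-1 → 0
  0-1 → 1 (borrow)
  1-1-1 → 1 (borrow)
  1-0-1 → 0
  0-0 → 0
  0-0 → 0
  1-1 → 0
  1-1 → 0
  0-0 → 0
  1-0 → 1
  0-0 → 0
  0-0 → 0
  1-0 → 1
  0-1 → 1 (borrow)
  1-0-1 → 0
  0-1 → 1 (borrow)
  1-0-1 → 0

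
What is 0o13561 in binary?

Each octal digit is 3 bits: 1=001 3=011 5=101 6=110 1=001.

0b1011101110001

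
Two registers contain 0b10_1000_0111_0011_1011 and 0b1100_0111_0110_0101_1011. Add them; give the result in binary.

Add column by column in base 2, right to left:
  1+1 = 0 carry 1
  1+1+1 = 1 carry 1
  0+0+1 = 1
  1+1 = 0 carry 1
  1+1+1 = 1 carry 1
  1+0+1 = 0 carry 1
  0+1+1 = 0 carry 1
  0+0+1 = 1
  1+0 = 1
  1+1 = 0 carry 1
  1+1+1 = 1 carry 1
  0+0+1 = 1
  0+1 = 1
  0+1 = 1
  0+1 = 1
  1+0 = 1
  0+0 = 0
  1+0 = 1
  0+1 = 1
  0+1 = 1

0b11101111110110010110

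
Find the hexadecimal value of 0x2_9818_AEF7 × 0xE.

0x2451599182

Multiply each base-16 digit by 14, carrying:
  7×14 = 98 → write 2 carry 6
  F×14+6 = 216 → write 8 carry 13
  E×14+13 = 209 → write 1 carry 13
  A×14+13 = 153 → write 9 carry 9
  8×14+9 = 121 → write 9 carry 7
  1×14+7 = 21 → write 5 carry 1
  8×14+1 = 113 → write 1 carry 7
  9×14+7 = 133 → write 5 carry 8
  2×14+8 = 36 → write 4 carry 2
  remaining carry: 2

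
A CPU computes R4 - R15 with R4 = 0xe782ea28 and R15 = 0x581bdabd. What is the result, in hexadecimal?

0x8f670f6b

Subtract column by column in base 16:
  8-d → b (borrow)
  2-b-1 → 6 (borrow)
  a-a-1 → f (borrow)
  e-d-1 → 0
  2-b → 7 (borrow)
  8-1-1 → 6
  7-8 → f (borrow)
  e-5-1 → 8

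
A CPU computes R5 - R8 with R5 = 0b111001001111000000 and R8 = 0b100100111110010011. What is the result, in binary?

Subtract column by column in base 2:
  0-1 → 1 (borrow)
  0-1-1 → 0 (borrow)
  0-0-1 → 1 (borrow)
  0-0-1 → 1 (borrow)
  0-1-1 → 0 (borrow)
  0-0-1 → 1 (borrow)
  1-0-1 → 0
  1-1 → 0
  1-1 → 0
  1-1 → 0
  0-1 → 1 (borrow)
  0-1-1 → 0 (borrow)
  1-0-1 → 0
  0-0 → 0
  0-1 → 1 (borrow)
  1-0-1 → 0
  1-0 → 1
  1-1 → 0

0b10100010000101101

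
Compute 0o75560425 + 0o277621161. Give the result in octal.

0o375401606

Add column by column in base 8, right to left:
  5+1 = 6
  2+6 = 0 carry 1
  4+1+1 = 6
  0+1 = 1
  6+2 = 0 carry 1
  5+6+1 = 4 carry 1
  5+7+1 = 5 carry 1
  7+7+1 = 7 carry 1
  0+2+1 = 3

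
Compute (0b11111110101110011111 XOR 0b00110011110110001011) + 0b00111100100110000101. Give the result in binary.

0b100001001111110011001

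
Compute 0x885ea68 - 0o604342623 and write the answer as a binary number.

0b10011101000010010011010101

0x885ea68 = 0b1000100001011110101001101000 in binary.
0o604342623 = 0b110000100011100010110010011 in binary.
Subtract column by column in base 2:
  0-1 → 1 (borrow)
  0-1-1 → 0 (borrow)
  0-0-1 → 1 (borrow)
  1-0-1 → 0
  0-1 → 1 (borrow)
  1-0-1 → 0
  1-0 → 1
  0-1 → 1 (borrow)
  0-1-1 → 0 (borrow)
  1-0-1 → 0
  0-1 → 1 (borrow)
  1-0-1 → 0
  0-0 → 0
  1-0 → 1
  1-1 → 0
  1-1 → 0
  1-1 → 0
  0-0 → 0
  1-0 → 1
  0-0 → 0
  0-1 → 1 (borrow)
  0-0-1 → 1 (borrow)
  0-0-1 → 1 (borrow)
  1-0-1 → 0
  0-0 → 0
  0-1 → 1 (borrow)
  0-1-1 → 0 (borrow)
  1-0-1 → 0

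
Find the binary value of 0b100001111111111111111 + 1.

The trailing 16 digits are 1 (max in base 2), so adding 1 cascades: they roll to 0 and the next digit up increments.

0b100010000000000000000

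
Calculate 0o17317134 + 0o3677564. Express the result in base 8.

0o23216720

Add column by column in base 8, right to left:
  4+4 = 0 carry 1
  3+6+1 = 2 carry 1
  1+5+1 = 7
  7+7 = 6 carry 1
  1+7+1 = 1 carry 1
  3+6+1 = 2 carry 1
  7+3+1 = 3 carry 1
  1+0+1 = 2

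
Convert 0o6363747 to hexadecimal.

0x19E7E7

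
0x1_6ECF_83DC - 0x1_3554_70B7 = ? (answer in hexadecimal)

Subtract column by column in base 16:
  C-7 → 5
  D-B → 2
  3-0 → 3
  8-7 → 1
  F-4 → B
  C-5 → 7
  E-5 → 9
  6-3 → 3
  1-1 → 0

0x397B1325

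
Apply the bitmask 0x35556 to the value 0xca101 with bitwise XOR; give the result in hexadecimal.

XOR each hex digit independently (no carries):
  c^3=f, a^5=f, 1^5=4, 0^5=5, 1^6=7

0xff457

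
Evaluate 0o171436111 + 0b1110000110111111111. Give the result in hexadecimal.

0o171436111 = 0x1E63C49 in hexadecimal.
0b1110000110111111111 = 0x70DFF in hexadecimal.
Add column by column in base 16, right to left:
  9+F = 8 carry 1
  4+F+1 = 4 carry 1
  C+D+1 = A carry 1
  3+0+1 = 4
  6+7 = D
  E+0 = E
  1+0 = 1

0x1ED4A48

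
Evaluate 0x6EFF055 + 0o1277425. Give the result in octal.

0o675267552

0x6EFF055 = 0o673770125 in octal.
Add column by column in base 8, right to left:
  5+5 = 2 carry 1
  2+2+1 = 5
  1+4 = 5
  0+7 = 7
  7+7 = 6 carry 1
  7+2+1 = 2 carry 1
  3+1+1 = 5
  7+0 = 7
  6+0 = 6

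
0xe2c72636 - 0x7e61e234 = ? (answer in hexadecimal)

0x64654402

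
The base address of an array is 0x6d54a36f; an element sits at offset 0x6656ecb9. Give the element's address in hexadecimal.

0xd3ab9028

Add column by column in base 16, right to left:
  f+9 = 8 carry 1
  6+b+1 = 2 carry 1
  3+c+1 = 0 carry 1
  a+e+1 = 9 carry 1
  4+6+1 = b
  5+5 = a
  d+6 = 3 carry 1
  6+6+1 = d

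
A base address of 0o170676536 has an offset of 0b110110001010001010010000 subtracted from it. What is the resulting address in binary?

0b1000010101101101011001110

0o170676536 = 0b1111000110111110101011110 in binary.
Subtract column by column in base 2:
  0-0 → 0
  1-0 → 1
  1-0 → 1
  1-0 → 1
  1-1 → 0
  0-0 → 0
  1-0 → 1
  0-1 → 1 (borrow)
  1-0-1 → 0
  0-1 → 1 (borrow)
  1-0-1 → 0
  1-0 → 1
  1-0 → 1
  1-1 → 0
  1-0 → 1
  0-1 → 1 (borrow)
  1-0-1 → 0
  1-0 → 1
  0-0 → 0
  0-1 → 1 (borrow)
  0-1-1 → 0 (borrow)
  1-0-1 → 0
  1-1 → 0
  1-1 → 0
  1-0 → 1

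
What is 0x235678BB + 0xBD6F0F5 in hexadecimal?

0x2F2D69B0

Add column by column in base 16, right to left:
  B+5 = 0 carry 1
  B+F+1 = B carry 1
  8+0+1 = 9
  7+F = 6 carry 1
  6+6+1 = D
  5+D = 2 carry 1
  3+B+1 = F
  2+0 = 2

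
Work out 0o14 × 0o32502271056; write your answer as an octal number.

0o477434255050

Multiply each base-8 digit by 12, carrying:
  6×12 = 72 → write 0 carry 9
  5×12+9 = 69 → write 5 carry 8
  0×12+8 = 8 → write 0 carry 1
  1×12+1 = 13 → write 5 carry 1
  7×12+1 = 85 → write 5 carry 10
  2×12+10 = 34 → write 2 carry 4
  2×12+4 = 28 → write 4 carry 3
  0×12+3 = 3 → write 3
  5×12 = 60 → write 4 carry 7
  2×12+7 = 31 → write 7 carry 3
  3×12+3 = 39 → write 7 carry 4
  remaining carry: 4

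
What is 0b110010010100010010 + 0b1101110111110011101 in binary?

Add column by column in base 2, right to left:
  0+1 = 1
  1+0 = 1
  0+1 = 1
  0+1 = 1
  1+1 = 0 carry 1
  0+0+1 = 1
  0+0 = 0
  0+1 = 1
  1+1 = 0 carry 1
  0+1+1 = 0 carry 1
  1+1+1 = 1 carry 1
  0+1+1 = 0 carry 1
  0+0+1 = 1
  1+1 = 0 carry 1
  0+1+1 = 0 carry 1
  0+1+1 = 0 carry 1
  1+0+1 = 0 carry 1
  1+1+1 = 1 carry 1
  0+1+1 = 0 carry 1
  final carry 1

0b10100001010010101111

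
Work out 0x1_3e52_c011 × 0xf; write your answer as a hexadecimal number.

0x12a6d940ff

Multiply each base-16 digit by 15, carrying:
  1×15 = 15 → write f
  1×15 = 15 → write f
  0×15 = 0 → write 0
  c×15 = 180 → write 4 carry 11
  2×15+11 = 41 → write 9 carry 2
  5×15+2 = 77 → write d carry 4
  e×15+4 = 214 → write 6 carry 13
  3×15+13 = 58 → write a carry 3
  1×15+3 = 18 → write 2 carry 1
  remaining carry: 1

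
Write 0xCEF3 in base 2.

Expand each hex digit to 4 bits: C=1100 E=1110 F=1111 3=0011.

0b1100111011110011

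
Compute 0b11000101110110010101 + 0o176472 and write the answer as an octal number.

0o3255317

0b11000101110110010101 = 0o3056625 in octal.
Add column by column in base 8, right to left:
  5+2 = 7
  2+7 = 1 carry 1
  6+4+1 = 3 carry 1
  6+6+1 = 5 carry 1
  5+7+1 = 5 carry 1
  0+1+1 = 2
  3+0 = 3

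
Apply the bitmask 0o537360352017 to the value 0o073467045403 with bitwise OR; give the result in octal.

0o577767357417

OR each oct digit independently (no carries):
  0|5=5, 7|3=7, 3|7=7, 4|3=7, 6|6=6, 7|0=7, 0|3=3, 4|5=5, 5|2=7, 4|0=4, 0|1=1, 3|7=7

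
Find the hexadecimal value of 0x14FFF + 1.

The trailing 3 digits are F (max in base 16), so adding 1 cascades: they roll to 0 and the next digit up increments.

0x15000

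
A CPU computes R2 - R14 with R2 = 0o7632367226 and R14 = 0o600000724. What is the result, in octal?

0o7032366302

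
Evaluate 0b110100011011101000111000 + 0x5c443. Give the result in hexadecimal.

0xd77e7b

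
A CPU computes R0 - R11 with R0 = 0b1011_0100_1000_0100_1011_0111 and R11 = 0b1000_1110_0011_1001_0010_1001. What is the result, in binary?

0b1001100100101110001110

Subtract column by column in base 2:
  1-1 → 0
  1-0 → 1
  1-0 → 1
  0-1 → 1 (borrow)
  1-0-1 → 0
  1-1 → 0
  0-0 → 0
  1-0 → 1
  0-1 → 1 (borrow)
  0-0-1 → 1 (borrow)
  1-0-1 → 0
  0-1 → 1 (borrow)
  0-1-1 → 0 (borrow)
  0-1-1 → 0 (borrow)
  0-0-1 → 1 (borrow)
  1-0-1 → 0
  0-0 → 0
  0-1 → 1 (borrow)
  1-1-1 → 1 (borrow)
  0-1-1 → 0 (borrow)
  1-0-1 → 0
  1-0 → 1
  0-0 → 0
  1-1 → 0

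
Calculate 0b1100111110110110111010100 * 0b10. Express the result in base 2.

Multiply each base-2 digit by 2, carrying:
  0×2 = 0 → write 0
  0×2 = 0 → write 0
  1×2 = 2 → write 0 carry 1
  0×2+1 = 1 → write 1
  1×2 = 2 → write 0 carry 1
  0×2+1 = 1 → write 1
  1×2 = 2 → write 0 carry 1
  1×2+1 = 3 → write 1 carry 1
  1×2+1 = 3 → write 1 carry 1
  0×2+1 = 1 → write 1
  1×2 = 2 → write 0 carry 1
  1×2+1 = 3 → write 1 carry 1
  0×2+1 = 1 → write 1
  1×2 = 2 → write 0 carry 1
  1×2+1 = 3 → write 1 carry 1
  0×2+1 = 1 → write 1
  1×2 = 2 → write 0 carry 1
  1×2+1 = 3 → write 1 carry 1
  1×2+1 = 3 → write 1 carry 1
  1×2+1 = 3 → write 1 carry 1
  1×2+1 = 3 → write 1 carry 1
  0×2+1 = 1 → write 1
  0×2 = 0 → write 0
  1×2 = 2 → write 0 carry 1
  1×2+1 = 3 → write 1 carry 1
  remaining carry: 1

0b11001111101101101110101000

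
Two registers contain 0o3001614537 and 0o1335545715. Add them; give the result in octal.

Add column by column in base 8, right to left:
  7+5 = 4 carry 1
  3+1+1 = 5
  5+7 = 4 carry 1
  4+5+1 = 2 carry 1
  1+4+1 = 6
  6+5 = 3 carry 1
  1+5+1 = 7
  0+3 = 3
  0+3 = 3
  3+1 = 4

0o4337362454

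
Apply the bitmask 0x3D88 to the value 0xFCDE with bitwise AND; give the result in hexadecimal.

0x3C88

AND each hex digit independently (no carries):
  F&3=3, C&D=C, D&8=8, E&8=8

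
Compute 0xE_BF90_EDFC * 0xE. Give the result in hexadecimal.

Multiply each base-16 digit by 14, carrying:
  C×14 = 168 → write 8 carry 10
  F×14+10 = 220 → write C carry 13
  D×14+13 = 195 → write 3 carry 12
  E×14+12 = 208 → write 0 carry 13
  0×14+13 = 13 → write D
  9×14 = 126 → write E carry 7
  F×14+7 = 217 → write 9 carry 13
  B×14+13 = 167 → write 7 carry 10
  E×14+10 = 206 → write E carry 12
  remaining carry: C

0xCE79ED03C8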